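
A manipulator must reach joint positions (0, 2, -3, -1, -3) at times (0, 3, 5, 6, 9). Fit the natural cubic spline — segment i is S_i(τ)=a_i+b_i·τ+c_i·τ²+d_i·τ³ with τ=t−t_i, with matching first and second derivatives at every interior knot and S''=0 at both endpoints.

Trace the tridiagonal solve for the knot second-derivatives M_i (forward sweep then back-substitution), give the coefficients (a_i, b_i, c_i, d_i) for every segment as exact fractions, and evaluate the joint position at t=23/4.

Δ: Δ0=2/3, Δ1=-5/2, Δ2=2, Δ3=-2/3
row 1: diag=10, rhs=-19; c'=1/5, d'=-19/10
row 2: denom=6−2·1/5=28/5; d'=(27−2·-19/10)/(28/5)=11/2
row 3: denom=8−1·5/28=219/28; d'=(-16−1·11/2)/(219/28)=-602/219
back: M3=-602/219
back: M2=11/2−5/28·-602/219=1312/219
back: M1=-19/10−1/5·1312/219=-1357/438
M: M0=0, M1=-1357/438, M2=1312/219, M3=-602/219, M4=0
seg 0: a=0, c=M0/2=0, d=(M1−M0)/(6·3)=-1357/7884, b=Δ0−h0·(2M0+M1)/6=647/292
seg 1: a=2, c=M1/2=-1357/876, d=(M2−M1)/(6·2)=1327/1752, b=Δ1−h1·(2M1+M2)/6=-355/146
seg 2: a=-3, c=M2/2=656/219, d=(M3−M2)/(6·1)=-319/219, b=Δ2−h2·(2M2+M3)/6=101/219
seg 3: a=-1, c=M3/2=-301/219, d=(M4−M3)/(6·3)=301/1971, b=Δ3−h3·(2M3+M4)/6=152/73
t_q=23/4 → seg 2, τ=3/4; S=-3+101/219·τ+656/219·τ²+-319/219·τ³=-7399/4672

  seg 0: a=0 b=647/292 c=0 d=-1357/7884
  seg 1: a=2 b=-355/146 c=-1357/876 d=1327/1752
  seg 2: a=-3 b=101/219 c=656/219 d=-319/219
  seg 3: a=-1 b=152/73 c=-301/219 d=301/1971
S(23/4) = -7399/4672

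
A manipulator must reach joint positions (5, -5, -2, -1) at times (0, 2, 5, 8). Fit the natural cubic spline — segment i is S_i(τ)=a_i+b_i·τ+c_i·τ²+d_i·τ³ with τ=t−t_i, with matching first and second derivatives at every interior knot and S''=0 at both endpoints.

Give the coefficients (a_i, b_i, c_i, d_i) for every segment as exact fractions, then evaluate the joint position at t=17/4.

  seg 0: a=5 b=-19/3 c=0 d=1/3
  seg 1: a=-5 b=-7/3 c=2 d=-8/27
  seg 2: a=-2 b=5/3 c=-2/3 d=2/27
S(17/4) = -7/2

Δ: Δ0=-5, Δ1=1, Δ2=1/3
row 1: diag=10, rhs=36; c'=3/10, d'=18/5
row 2: denom=12−3·3/10=111/10; d'=(-4−3·18/5)/(111/10)=-4/3
back: M2=-4/3
back: M1=18/5−3/10·-4/3=4
M: M0=0, M1=4, M2=-4/3, M3=0
seg 0: a=5, c=M0/2=0, d=(M1−M0)/(6·2)=1/3, b=Δ0−h0·(2M0+M1)/6=-19/3
seg 1: a=-5, c=M1/2=2, d=(M2−M1)/(6·3)=-8/27, b=Δ1−h1·(2M1+M2)/6=-7/3
seg 2: a=-2, c=M2/2=-2/3, d=(M3−M2)/(6·3)=2/27, b=Δ2−h2·(2M2+M3)/6=5/3
t_q=17/4 → seg 1, τ=9/4; S=-5+-7/3·τ+2·τ²+-8/27·τ³=-7/2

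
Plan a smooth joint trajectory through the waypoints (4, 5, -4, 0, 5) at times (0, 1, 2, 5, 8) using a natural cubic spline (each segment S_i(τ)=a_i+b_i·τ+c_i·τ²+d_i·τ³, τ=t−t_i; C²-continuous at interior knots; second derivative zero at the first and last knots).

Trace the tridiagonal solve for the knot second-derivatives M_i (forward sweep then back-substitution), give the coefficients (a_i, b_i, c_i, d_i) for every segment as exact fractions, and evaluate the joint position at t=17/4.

  seg 0: a=4 b=443/112 c=0 d=-331/112
  seg 1: a=5 b=-275/56 c=-993/112 d=535/112
  seg 2: a=-4 b=-133/16 c=153/28 d=-2267/3024
  seg 3: a=0 b=237/56 c=-431/336 d=431/3024
S(17/4) = -25657/7168

Δ: Δ0=1, Δ1=-9, Δ2=4/3, Δ3=5/3
row 1: diag=4, rhs=-60; c'=1/4, d'=-15
row 2: denom=8−1·1/4=31/4; d'=(62−1·-15)/(31/4)=308/31
row 3: denom=12−3·12/31=336/31; d'=(2−3·308/31)/(336/31)=-431/168
back: M3=-431/168
back: M2=308/31−12/31·-431/168=153/14
back: M1=-15−1/4·153/14=-993/56
M: M0=0, M1=-993/56, M2=153/14, M3=-431/168, M4=0
seg 0: a=4, c=M0/2=0, d=(M1−M0)/(6·1)=-331/112, b=Δ0−h0·(2M0+M1)/6=443/112
seg 1: a=5, c=M1/2=-993/112, d=(M2−M1)/(6·1)=535/112, b=Δ1−h1·(2M1+M2)/6=-275/56
seg 2: a=-4, c=M2/2=153/28, d=(M3−M2)/(6·3)=-2267/3024, b=Δ2−h2·(2M2+M3)/6=-133/16
seg 3: a=0, c=M3/2=-431/336, d=(M4−M3)/(6·3)=431/3024, b=Δ3−h3·(2M3+M4)/6=237/56
t_q=17/4 → seg 2, τ=9/4; S=-4+-133/16·τ+153/28·τ²+-2267/3024·τ³=-25657/7168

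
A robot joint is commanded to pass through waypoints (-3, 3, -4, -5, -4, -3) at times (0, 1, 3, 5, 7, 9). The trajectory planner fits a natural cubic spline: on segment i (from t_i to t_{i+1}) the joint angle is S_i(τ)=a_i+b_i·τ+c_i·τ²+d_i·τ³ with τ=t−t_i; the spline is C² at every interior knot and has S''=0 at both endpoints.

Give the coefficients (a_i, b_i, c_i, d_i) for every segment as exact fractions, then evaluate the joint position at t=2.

Δ: Δ0=6, Δ1=-7/2, Δ2=-1/2, Δ3=1/2, Δ4=1/2
row 1: diag=6, rhs=-57; c'=1/3, d'=-19/2
row 2: denom=8−2·1/3=22/3; d'=(18−2·-19/2)/(22/3)=111/22
row 3: denom=8−2·3/11=82/11; d'=(6−2·111/22)/(82/11)=-45/82
row 4: denom=8−2·11/41=306/41; d'=(0−2·-45/82)/(306/41)=5/34
back: M4=5/34
back: M3=-45/82−11/41·5/34=-10/17
back: M2=111/22−3/11·-10/17=177/34
back: M1=-19/2−1/3·177/34=-191/17
M: M0=0, M1=-191/17, M2=177/34, M3=-10/17, M4=5/34, M5=0
seg 0: a=-3, c=M0/2=0, d=(M1−M0)/(6·1)=-191/102, b=Δ0−h0·(2M0+M1)/6=803/102
seg 1: a=3, c=M1/2=-191/34, d=(M2−M1)/(6·2)=559/408, b=Δ1−h1·(2M1+M2)/6=115/51
seg 2: a=-4, c=M2/2=177/68, d=(M3−M2)/(6·2)=-197/408, b=Δ2−h2·(2M2+M3)/6=-385/102
seg 3: a=-5, c=M3/2=-5/17, d=(M4−M3)/(6·2)=25/408, b=Δ3−h3·(2M3+M4)/6=43/51
seg 4: a=-4, c=M4/2=5/68, d=(M5−M4)/(6·2)=-5/408, b=Δ4−h4·(2M4+M5)/6=41/102
t_q=2 → seg 1, τ=1; S=3+115/51·τ+-191/34·τ²+559/408·τ³=137/136

  seg 0: a=-3 b=803/102 c=0 d=-191/102
  seg 1: a=3 b=115/51 c=-191/34 d=559/408
  seg 2: a=-4 b=-385/102 c=177/68 d=-197/408
  seg 3: a=-5 b=43/51 c=-5/17 d=25/408
  seg 4: a=-4 b=41/102 c=5/68 d=-5/408
S(2) = 137/136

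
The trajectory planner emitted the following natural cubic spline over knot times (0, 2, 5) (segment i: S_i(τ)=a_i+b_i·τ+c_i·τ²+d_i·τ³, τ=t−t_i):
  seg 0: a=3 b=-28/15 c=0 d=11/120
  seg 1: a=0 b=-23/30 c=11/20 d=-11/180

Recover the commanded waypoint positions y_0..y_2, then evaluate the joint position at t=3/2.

y_0=3 y_1=0 y_2=1
S(3/2) = 163/320

y_0 = S_0(0) = a_0 = 3
y_1 = S_1(0) = a_1 = 0
y_2 = S_1(3) = 1
t_q=3/2 is in segment 0 (τ=3/2); S_0(τ)=163/320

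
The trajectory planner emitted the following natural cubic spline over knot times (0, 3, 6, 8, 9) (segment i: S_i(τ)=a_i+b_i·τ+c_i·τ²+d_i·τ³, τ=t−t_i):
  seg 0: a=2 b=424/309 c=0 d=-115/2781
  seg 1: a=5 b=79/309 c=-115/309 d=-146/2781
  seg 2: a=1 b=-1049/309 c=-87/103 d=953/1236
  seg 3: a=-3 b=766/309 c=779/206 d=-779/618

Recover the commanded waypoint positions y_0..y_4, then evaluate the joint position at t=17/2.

y_0 = S_0(0) = a_0 = 2
y_1 = S_1(0) = a_1 = 5
y_2 = S_2(0) = a_2 = 1
y_3 = S_3(0) = a_3 = -3
y_4 = S_3(1) = 2
t_q=17/2 is in segment 3 (τ=1/2); S_3(τ)=-1603/1648

y_0=2 y_1=5 y_2=1 y_3=-3 y_4=2
S(17/2) = -1603/1648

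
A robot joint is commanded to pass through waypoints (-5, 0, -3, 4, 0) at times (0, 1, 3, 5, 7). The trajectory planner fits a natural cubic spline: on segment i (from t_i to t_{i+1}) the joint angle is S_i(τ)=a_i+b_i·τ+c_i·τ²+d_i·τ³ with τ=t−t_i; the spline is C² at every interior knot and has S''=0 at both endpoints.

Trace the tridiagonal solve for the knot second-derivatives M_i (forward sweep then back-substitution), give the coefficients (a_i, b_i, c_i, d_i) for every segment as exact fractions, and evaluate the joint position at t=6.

  seg 0: a=-5 b=13/2 c=0 d=-3/2
  seg 1: a=0 b=2 c=-9/2 d=11/8
  seg 2: a=-3 b=1/2 c=15/4 d=-9/8
  seg 3: a=4 b=2 c=-3 d=1/2
S(6) = 7/2

Δ: Δ0=5, Δ1=-3/2, Δ2=7/2, Δ3=-2
row 1: diag=6, rhs=-39; c'=1/3, d'=-13/2
row 2: denom=8−2·1/3=22/3; d'=(30−2·-13/2)/(22/3)=129/22
row 3: denom=8−2·3/11=82/11; d'=(-33−2·129/22)/(82/11)=-6
back: M3=-6
back: M2=129/22−3/11·-6=15/2
back: M1=-13/2−1/3·15/2=-9
M: M0=0, M1=-9, M2=15/2, M3=-6, M4=0
seg 0: a=-5, c=M0/2=0, d=(M1−M0)/(6·1)=-3/2, b=Δ0−h0·(2M0+M1)/6=13/2
seg 1: a=0, c=M1/2=-9/2, d=(M2−M1)/(6·2)=11/8, b=Δ1−h1·(2M1+M2)/6=2
seg 2: a=-3, c=M2/2=15/4, d=(M3−M2)/(6·2)=-9/8, b=Δ2−h2·(2M2+M3)/6=1/2
seg 3: a=4, c=M3/2=-3, d=(M4−M3)/(6·2)=1/2, b=Δ3−h3·(2M3+M4)/6=2
t_q=6 → seg 3, τ=1; S=4+2·τ+-3·τ²+1/2·τ³=7/2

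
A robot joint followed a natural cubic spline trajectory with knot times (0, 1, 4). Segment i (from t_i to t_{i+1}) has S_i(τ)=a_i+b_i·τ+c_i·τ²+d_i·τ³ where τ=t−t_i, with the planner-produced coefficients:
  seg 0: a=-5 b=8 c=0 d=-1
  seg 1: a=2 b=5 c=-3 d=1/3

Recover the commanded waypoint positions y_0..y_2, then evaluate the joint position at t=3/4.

y_0 = S_0(0) = a_0 = -5
y_1 = S_1(0) = a_1 = 2
y_2 = S_1(3) = -1
t_q=3/4 is in segment 0 (τ=3/4); S_0(τ)=37/64

y_0=-5 y_1=2 y_2=-1
S(3/4) = 37/64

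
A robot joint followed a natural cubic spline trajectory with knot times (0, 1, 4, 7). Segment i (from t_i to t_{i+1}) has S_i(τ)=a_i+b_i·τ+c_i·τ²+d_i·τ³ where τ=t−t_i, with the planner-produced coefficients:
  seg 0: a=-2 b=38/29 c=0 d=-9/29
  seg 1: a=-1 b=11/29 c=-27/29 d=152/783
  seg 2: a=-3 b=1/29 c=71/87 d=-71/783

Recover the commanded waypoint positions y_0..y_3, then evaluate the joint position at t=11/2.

y_0=-2 y_1=-1 y_2=-3 y_3=2
S(11/2) = -329/232

y_0 = S_0(0) = a_0 = -2
y_1 = S_1(0) = a_1 = -1
y_2 = S_2(0) = a_2 = -3
y_3 = S_2(3) = 2
t_q=11/2 is in segment 2 (τ=3/2); S_2(τ)=-329/232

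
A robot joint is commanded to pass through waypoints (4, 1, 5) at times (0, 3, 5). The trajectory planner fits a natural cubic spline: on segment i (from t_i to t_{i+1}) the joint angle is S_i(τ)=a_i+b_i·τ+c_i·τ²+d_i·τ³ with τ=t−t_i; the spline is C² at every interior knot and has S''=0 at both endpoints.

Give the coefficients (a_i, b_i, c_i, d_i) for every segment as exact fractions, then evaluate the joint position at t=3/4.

Δ: Δ0=-1, Δ1=2
row 1: diag=10, rhs=18; c'=1/5, d'=9/5
back: M1=9/5
M: M0=0, M1=9/5, M2=0
seg 0: a=4, c=M0/2=0, d=(M1−M0)/(6·3)=1/10, b=Δ0−h0·(2M0+M1)/6=-19/10
seg 1: a=1, c=M1/2=9/10, d=(M2−M1)/(6·2)=-3/20, b=Δ1−h1·(2M1+M2)/6=4/5
t_q=3/4 → seg 0, τ=3/4; S=4+-19/10·τ+0·τ²+1/10·τ³=335/128

  seg 0: a=4 b=-19/10 c=0 d=1/10
  seg 1: a=1 b=4/5 c=9/10 d=-3/20
S(3/4) = 335/128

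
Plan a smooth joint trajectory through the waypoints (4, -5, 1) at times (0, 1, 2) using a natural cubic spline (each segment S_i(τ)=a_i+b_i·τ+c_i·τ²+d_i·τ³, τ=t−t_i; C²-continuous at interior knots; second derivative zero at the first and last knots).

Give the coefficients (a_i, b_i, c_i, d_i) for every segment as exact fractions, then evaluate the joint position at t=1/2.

Δ: Δ0=-9, Δ1=6
row 1: diag=4, rhs=90; c'=1/4, d'=45/2
back: M1=45/2
M: M0=0, M1=45/2, M2=0
seg 0: a=4, c=M0/2=0, d=(M1−M0)/(6·1)=15/4, b=Δ0−h0·(2M0+M1)/6=-51/4
seg 1: a=-5, c=M1/2=45/4, d=(M2−M1)/(6·1)=-15/4, b=Δ1−h1·(2M1+M2)/6=-3/2
t_q=1/2 → seg 0, τ=1/2; S=4+-51/4·τ+0·τ²+15/4·τ³=-61/32

  seg 0: a=4 b=-51/4 c=0 d=15/4
  seg 1: a=-5 b=-3/2 c=45/4 d=-15/4
S(1/2) = -61/32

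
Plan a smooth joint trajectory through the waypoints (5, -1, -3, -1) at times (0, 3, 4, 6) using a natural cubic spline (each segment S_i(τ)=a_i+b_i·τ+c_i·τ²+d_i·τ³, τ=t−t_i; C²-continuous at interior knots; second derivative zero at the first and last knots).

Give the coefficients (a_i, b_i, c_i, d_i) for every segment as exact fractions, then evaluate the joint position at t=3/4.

  seg 0: a=5 b=-85/47 c=0 d=-1/47
  seg 1: a=-1 b=-112/47 c=-9/47 d=27/47
  seg 2: a=-3 b=-49/47 c=72/47 d=-12/47
S(3/4) = 10933/3008

Δ: Δ0=-2, Δ1=-2, Δ2=1
row 1: diag=8, rhs=0; c'=1/8, d'=0
row 2: denom=6−1·1/8=47/8; d'=(18−1·0)/(47/8)=144/47
back: M2=144/47
back: M1=0−1/8·144/47=-18/47
M: M0=0, M1=-18/47, M2=144/47, M3=0
seg 0: a=5, c=M0/2=0, d=(M1−M0)/(6·3)=-1/47, b=Δ0−h0·(2M0+M1)/6=-85/47
seg 1: a=-1, c=M1/2=-9/47, d=(M2−M1)/(6·1)=27/47, b=Δ1−h1·(2M1+M2)/6=-112/47
seg 2: a=-3, c=M2/2=72/47, d=(M3−M2)/(6·2)=-12/47, b=Δ2−h2·(2M2+M3)/6=-49/47
t_q=3/4 → seg 0, τ=3/4; S=5+-85/47·τ+0·τ²+-1/47·τ³=10933/3008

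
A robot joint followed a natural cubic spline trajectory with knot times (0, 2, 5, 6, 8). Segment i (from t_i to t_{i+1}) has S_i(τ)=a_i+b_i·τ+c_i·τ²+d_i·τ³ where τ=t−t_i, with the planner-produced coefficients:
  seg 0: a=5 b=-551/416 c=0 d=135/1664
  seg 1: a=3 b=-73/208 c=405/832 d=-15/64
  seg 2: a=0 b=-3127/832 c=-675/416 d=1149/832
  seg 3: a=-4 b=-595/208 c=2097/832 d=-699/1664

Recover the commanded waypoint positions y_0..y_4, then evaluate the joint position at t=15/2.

y_0 = S_0(0) = a_0 = 5
y_1 = S_1(0) = a_1 = 3
y_2 = S_2(0) = a_2 = 0
y_3 = S_3(0) = a_3 = -4
y_4 = S_3(2) = -3
t_q=15/2 is in segment 3 (τ=3/2); S_3(τ)=-53749/13312

y_0=5 y_1=3 y_2=0 y_3=-4 y_4=-3
S(15/2) = -53749/13312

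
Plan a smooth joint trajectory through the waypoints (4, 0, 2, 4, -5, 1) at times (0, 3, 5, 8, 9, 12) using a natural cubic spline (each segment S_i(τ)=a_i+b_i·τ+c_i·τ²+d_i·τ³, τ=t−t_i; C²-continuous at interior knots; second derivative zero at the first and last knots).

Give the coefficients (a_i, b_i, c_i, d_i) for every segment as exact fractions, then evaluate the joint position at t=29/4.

  seg 0: a=4 b=-43/24 c=0 d=11/216
  seg 1: a=0 b=-5/12 c=11/24 d=1/8
  seg 2: a=2 b=35/12 c=29/24 d=-47/72
  seg 3: a=4 b=-179/24 c=-14/3 d=25/8
  seg 4: a=-5 b=-89/12 c=113/24 d=-113/216
S(29/4) = 3709/512

Δ: Δ0=-4/3, Δ1=1, Δ2=2/3, Δ3=-9, Δ4=2
row 1: diag=10, rhs=14; c'=1/5, d'=7/5
row 2: denom=10−2·1/5=48/5; d'=(-2−2·7/5)/(48/5)=-1/2
row 3: denom=8−3·5/16=113/16; d'=(-58−3·-1/2)/(113/16)=-8
row 4: denom=8−1·16/113=888/113; d'=(66−1·-8)/(888/113)=113/12
back: M4=113/12
back: M3=-8−16/113·113/12=-28/3
back: M2=-1/2−5/16·-28/3=29/12
back: M1=7/5−1/5·29/12=11/12
M: M0=0, M1=11/12, M2=29/12, M3=-28/3, M4=113/12, M5=0
seg 0: a=4, c=M0/2=0, d=(M1−M0)/(6·3)=11/216, b=Δ0−h0·(2M0+M1)/6=-43/24
seg 1: a=0, c=M1/2=11/24, d=(M2−M1)/(6·2)=1/8, b=Δ1−h1·(2M1+M2)/6=-5/12
seg 2: a=2, c=M2/2=29/24, d=(M3−M2)/(6·3)=-47/72, b=Δ2−h2·(2M2+M3)/6=35/12
seg 3: a=4, c=M3/2=-14/3, d=(M4−M3)/(6·1)=25/8, b=Δ3−h3·(2M3+M4)/6=-179/24
seg 4: a=-5, c=M4/2=113/24, d=(M5−M4)/(6·3)=-113/216, b=Δ4−h4·(2M4+M5)/6=-89/12
t_q=29/4 → seg 2, τ=9/4; S=2+35/12·τ+29/24·τ²+-47/72·τ³=3709/512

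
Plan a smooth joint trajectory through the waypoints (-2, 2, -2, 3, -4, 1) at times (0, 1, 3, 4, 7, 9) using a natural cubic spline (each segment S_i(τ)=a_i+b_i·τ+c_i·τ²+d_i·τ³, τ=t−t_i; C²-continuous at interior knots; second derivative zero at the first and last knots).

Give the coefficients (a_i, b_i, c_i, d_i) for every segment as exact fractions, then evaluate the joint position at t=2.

Δ: Δ0=4, Δ1=-2, Δ2=5, Δ3=-7/3, Δ4=5/2
row 1: diag=6, rhs=-36; c'=1/3, d'=-6
row 2: denom=6−2·1/3=16/3; d'=(42−2·-6)/(16/3)=81/8
row 3: denom=8−1·3/16=125/16; d'=(-44−1·81/8)/(125/16)=-866/125
row 4: denom=10−3·48/125=1106/125; d'=(29−3·-866/125)/(1106/125)=889/158
back: M4=889/158
back: M3=-866/125−48/125·889/158=-718/79
back: M2=81/8−3/16·-718/79=1869/158
back: M1=-6−1/3·1869/158=-1571/158
M: M0=0, M1=-1571/158, M2=1869/158, M3=-718/79, M4=889/158, M5=0
seg 0: a=-2, c=M0/2=0, d=(M1−M0)/(6·1)=-1571/948, b=Δ0−h0·(2M0+M1)/6=5363/948
seg 1: a=2, c=M1/2=-1571/316, d=(M2−M1)/(6·2)=430/237, b=Δ1−h1·(2M1+M2)/6=325/474
seg 2: a=-2, c=M2/2=1869/316, d=(M3−M2)/(6·1)=-3305/948, b=Δ2−h2·(2M2+M3)/6=1219/474
seg 3: a=3, c=M3/2=-359/79, d=(M4−M3)/(6·3)=775/948, b=Δ3−h3·(2M3+M4)/6=3737/948
seg 4: a=-4, c=M4/2=889/316, d=(M5−M4)/(6·2)=-889/1896, b=Δ4−h4·(2M4+M5)/6=-593/474
t_q=2 → seg 1, τ=1; S=2+325/474·τ+-1571/316·τ²+430/237·τ³=-149/316

  seg 0: a=-2 b=5363/948 c=0 d=-1571/948
  seg 1: a=2 b=325/474 c=-1571/316 d=430/237
  seg 2: a=-2 b=1219/474 c=1869/316 d=-3305/948
  seg 3: a=3 b=3737/948 c=-359/79 d=775/948
  seg 4: a=-4 b=-593/474 c=889/316 d=-889/1896
S(2) = -149/316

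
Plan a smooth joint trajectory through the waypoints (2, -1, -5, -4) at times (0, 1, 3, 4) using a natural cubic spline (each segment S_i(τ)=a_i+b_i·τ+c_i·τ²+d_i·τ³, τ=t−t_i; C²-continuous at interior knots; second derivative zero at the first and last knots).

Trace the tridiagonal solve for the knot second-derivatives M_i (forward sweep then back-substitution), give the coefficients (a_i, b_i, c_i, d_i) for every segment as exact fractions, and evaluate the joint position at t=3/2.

Δ: Δ0=-3, Δ1=-2, Δ2=1
row 1: diag=6, rhs=6; c'=1/3, d'=1
row 2: denom=6−2·1/3=16/3; d'=(18−2·1)/(16/3)=3
back: M2=3
back: M1=1−1/3·3=0
M: M0=0, M1=0, M2=3, M3=0
seg 0: a=2, c=M0/2=0, d=(M1−M0)/(6·1)=0, b=Δ0−h0·(2M0+M1)/6=-3
seg 1: a=-1, c=M1/2=0, d=(M2−M1)/(6·2)=1/4, b=Δ1−h1·(2M1+M2)/6=-3
seg 2: a=-5, c=M2/2=3/2, d=(M3−M2)/(6·1)=-1/2, b=Δ2−h2·(2M2+M3)/6=0
t_q=3/2 → seg 1, τ=1/2; S=-1+-3·τ+0·τ²+1/4·τ³=-79/32

  seg 0: a=2 b=-3 c=0 d=0
  seg 1: a=-1 b=-3 c=0 d=1/4
  seg 2: a=-5 b=0 c=3/2 d=-1/2
S(3/2) = -79/32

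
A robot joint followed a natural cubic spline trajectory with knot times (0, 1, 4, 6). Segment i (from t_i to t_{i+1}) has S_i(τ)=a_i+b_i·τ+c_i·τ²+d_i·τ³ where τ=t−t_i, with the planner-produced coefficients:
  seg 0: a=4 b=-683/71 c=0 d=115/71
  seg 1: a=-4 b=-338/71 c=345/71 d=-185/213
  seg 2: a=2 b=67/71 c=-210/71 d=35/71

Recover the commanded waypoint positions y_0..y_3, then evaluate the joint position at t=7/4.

y_0=4 y_1=-4 y_2=2 y_3=-4
S(7/4) = -23645/4544

y_0 = S_0(0) = a_0 = 4
y_1 = S_1(0) = a_1 = -4
y_2 = S_2(0) = a_2 = 2
y_3 = S_2(2) = -4
t_q=7/4 is in segment 1 (τ=3/4); S_1(τ)=-23645/4544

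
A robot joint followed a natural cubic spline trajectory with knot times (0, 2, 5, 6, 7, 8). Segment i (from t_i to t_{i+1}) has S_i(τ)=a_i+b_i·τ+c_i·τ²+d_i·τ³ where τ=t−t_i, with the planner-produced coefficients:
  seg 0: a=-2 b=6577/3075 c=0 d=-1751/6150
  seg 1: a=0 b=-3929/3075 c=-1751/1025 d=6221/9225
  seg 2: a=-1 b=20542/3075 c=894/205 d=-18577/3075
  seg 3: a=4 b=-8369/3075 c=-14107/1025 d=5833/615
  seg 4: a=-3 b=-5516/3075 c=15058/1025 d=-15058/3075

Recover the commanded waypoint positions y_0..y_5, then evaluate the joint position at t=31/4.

y_0 = S_0(0) = a_0 = -2
y_1 = S_1(0) = a_1 = 0
y_2 = S_2(0) = a_2 = -1
y_3 = S_3(0) = a_3 = 4
y_4 = S_4(0) = a_4 = -3
y_5 = S_4(1) = 5
t_q=31/4 is in segment 4 (τ=3/4); S_4(τ)=12151/6560

y_0=-2 y_1=0 y_2=-1 y_3=4 y_4=-3 y_5=5
S(31/4) = 12151/6560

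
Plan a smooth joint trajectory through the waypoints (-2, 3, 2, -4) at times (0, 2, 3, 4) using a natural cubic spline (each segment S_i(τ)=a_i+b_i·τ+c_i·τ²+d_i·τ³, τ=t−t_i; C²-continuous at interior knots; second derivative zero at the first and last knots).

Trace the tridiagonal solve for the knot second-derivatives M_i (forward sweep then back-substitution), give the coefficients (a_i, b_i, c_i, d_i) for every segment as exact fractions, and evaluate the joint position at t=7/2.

Δ: Δ0=5/2, Δ1=-1, Δ2=-6
row 1: diag=6, rhs=-21; c'=1/6, d'=-7/2
row 2: denom=4−1·1/6=23/6; d'=(-30−1·-7/2)/(23/6)=-159/23
back: M2=-159/23
back: M1=-7/2−1/6·-159/23=-54/23
M: M0=0, M1=-54/23, M2=-159/23, M3=0
seg 0: a=-2, c=M0/2=0, d=(M1−M0)/(6·2)=-9/46, b=Δ0−h0·(2M0+M1)/6=151/46
seg 1: a=3, c=M1/2=-27/23, d=(M2−M1)/(6·1)=-35/46, b=Δ1−h1·(2M1+M2)/6=43/46
seg 2: a=2, c=M2/2=-159/46, d=(M3−M2)/(6·1)=53/46, b=Δ2−h2·(2M2+M3)/6=-85/23
t_q=7/2 → seg 2, τ=1/2; S=2+-85/23·τ+-159/46·τ²+53/46·τ³=-209/368

  seg 0: a=-2 b=151/46 c=0 d=-9/46
  seg 1: a=3 b=43/46 c=-27/23 d=-35/46
  seg 2: a=2 b=-85/23 c=-159/46 d=53/46
S(7/2) = -209/368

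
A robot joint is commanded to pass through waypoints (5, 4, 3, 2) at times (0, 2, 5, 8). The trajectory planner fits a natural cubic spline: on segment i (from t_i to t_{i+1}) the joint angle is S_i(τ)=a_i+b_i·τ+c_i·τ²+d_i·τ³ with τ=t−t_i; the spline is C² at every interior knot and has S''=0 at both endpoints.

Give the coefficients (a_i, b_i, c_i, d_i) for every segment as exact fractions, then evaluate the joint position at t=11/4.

  seg 0: a=5 b=-119/222 c=0 d=1/111
  seg 1: a=4 b=-95/222 c=2/37 d=-5/666
  seg 2: a=3 b=-34/111 c=-1/74 d=1/666
S(11/4) = 17553/4736

Δ: Δ0=-1/2, Δ1=-1/3, Δ2=-1/3
row 1: diag=10, rhs=1; c'=3/10, d'=1/10
row 2: denom=12−3·3/10=111/10; d'=(0−3·1/10)/(111/10)=-1/37
back: M2=-1/37
back: M1=1/10−3/10·-1/37=4/37
M: M0=0, M1=4/37, M2=-1/37, M3=0
seg 0: a=5, c=M0/2=0, d=(M1−M0)/(6·2)=1/111, b=Δ0−h0·(2M0+M1)/6=-119/222
seg 1: a=4, c=M1/2=2/37, d=(M2−M1)/(6·3)=-5/666, b=Δ1−h1·(2M1+M2)/6=-95/222
seg 2: a=3, c=M2/2=-1/74, d=(M3−M2)/(6·3)=1/666, b=Δ2−h2·(2M2+M3)/6=-34/111
t_q=11/4 → seg 1, τ=3/4; S=4+-95/222·τ+2/37·τ²+-5/666·τ³=17553/4736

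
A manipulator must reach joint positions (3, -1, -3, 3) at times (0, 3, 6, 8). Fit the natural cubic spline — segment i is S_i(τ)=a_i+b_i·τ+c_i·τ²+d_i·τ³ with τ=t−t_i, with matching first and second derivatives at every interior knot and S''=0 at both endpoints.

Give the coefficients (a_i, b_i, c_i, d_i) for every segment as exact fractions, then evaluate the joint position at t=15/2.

Δ: Δ0=-4/3, Δ1=-2/3, Δ2=3
row 1: diag=12, rhs=4; c'=1/4, d'=1/3
row 2: denom=10−3·1/4=37/4; d'=(22−3·1/3)/(37/4)=84/37
back: M2=84/37
back: M1=1/3−1/4·84/37=-26/111
M: M0=0, M1=-26/111, M2=84/37, M3=0
seg 0: a=3, c=M0/2=0, d=(M1−M0)/(6·3)=-13/999, b=Δ0−h0·(2M0+M1)/6=-45/37
seg 1: a=-1, c=M1/2=-13/111, d=(M2−M1)/(6·3)=139/999, b=Δ1−h1·(2M1+M2)/6=-58/37
seg 2: a=-3, c=M2/2=42/37, d=(M3−M2)/(6·2)=-7/37, b=Δ2−h2·(2M2+M3)/6=55/37
t_q=15/2 → seg 2, τ=3/2; S=-3+55/37·τ+42/37·τ²+-7/37·τ³=339/296

  seg 0: a=3 b=-45/37 c=0 d=-13/999
  seg 1: a=-1 b=-58/37 c=-13/111 d=139/999
  seg 2: a=-3 b=55/37 c=42/37 d=-7/37
S(15/2) = 339/296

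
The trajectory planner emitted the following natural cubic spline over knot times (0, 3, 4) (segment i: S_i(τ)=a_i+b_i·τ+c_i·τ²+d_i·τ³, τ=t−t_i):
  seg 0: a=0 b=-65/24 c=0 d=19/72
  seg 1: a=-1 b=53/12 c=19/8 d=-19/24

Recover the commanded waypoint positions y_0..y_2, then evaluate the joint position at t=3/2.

y_0=0 y_1=-1 y_2=5
S(3/2) = -203/64

y_0 = S_0(0) = a_0 = 0
y_1 = S_1(0) = a_1 = -1
y_2 = S_1(1) = 5
t_q=3/2 is in segment 0 (τ=3/2); S_0(τ)=-203/64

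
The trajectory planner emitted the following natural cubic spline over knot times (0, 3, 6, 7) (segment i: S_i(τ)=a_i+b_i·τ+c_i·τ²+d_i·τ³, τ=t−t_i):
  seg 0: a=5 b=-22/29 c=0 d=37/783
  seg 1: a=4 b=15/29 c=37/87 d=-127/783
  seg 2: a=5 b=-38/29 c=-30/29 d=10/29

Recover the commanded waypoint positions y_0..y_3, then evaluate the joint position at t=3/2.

y_0=5 y_1=4 y_2=5 y_3=3
S(3/2) = 933/232

y_0 = S_0(0) = a_0 = 5
y_1 = S_1(0) = a_1 = 4
y_2 = S_2(0) = a_2 = 5
y_3 = S_2(1) = 3
t_q=3/2 is in segment 0 (τ=3/2); S_0(τ)=933/232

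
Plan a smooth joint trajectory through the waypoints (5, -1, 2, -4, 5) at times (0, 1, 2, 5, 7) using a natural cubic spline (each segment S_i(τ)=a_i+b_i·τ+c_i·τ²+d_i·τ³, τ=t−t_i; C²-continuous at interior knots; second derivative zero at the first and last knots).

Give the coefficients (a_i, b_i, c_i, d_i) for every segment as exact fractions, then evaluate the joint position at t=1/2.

  seg 0: a=5 b=-4705/548 c=0 d=1417/548
  seg 1: a=-1 b=-227/274 c=4251/548 d=-2153/548
  seg 2: a=2 b=1589/548 c=-552/137 d=1313/1644
  seg 3: a=-4 b=79/274 c=1731/548 d=-577/1096
S(1/2) = 4517/4384

Δ: Δ0=-6, Δ1=3, Δ2=-2, Δ3=9/2
row 1: diag=4, rhs=54; c'=1/4, d'=27/2
row 2: denom=8−1·1/4=31/4; d'=(-30−1·27/2)/(31/4)=-174/31
row 3: denom=10−3·12/31=274/31; d'=(39−3·-174/31)/(274/31)=1731/274
back: M3=1731/274
back: M2=-174/31−12/31·1731/274=-1104/137
back: M1=27/2−1/4·-1104/137=4251/274
M: M0=0, M1=4251/274, M2=-1104/137, M3=1731/274, M4=0
seg 0: a=5, c=M0/2=0, d=(M1−M0)/(6·1)=1417/548, b=Δ0−h0·(2M0+M1)/6=-4705/548
seg 1: a=-1, c=M1/2=4251/548, d=(M2−M1)/(6·1)=-2153/548, b=Δ1−h1·(2M1+M2)/6=-227/274
seg 2: a=2, c=M2/2=-552/137, d=(M3−M2)/(6·3)=1313/1644, b=Δ2−h2·(2M2+M3)/6=1589/548
seg 3: a=-4, c=M3/2=1731/548, d=(M4−M3)/(6·2)=-577/1096, b=Δ3−h3·(2M3+M4)/6=79/274
t_q=1/2 → seg 0, τ=1/2; S=5+-4705/548·τ+0·τ²+1417/548·τ³=4517/4384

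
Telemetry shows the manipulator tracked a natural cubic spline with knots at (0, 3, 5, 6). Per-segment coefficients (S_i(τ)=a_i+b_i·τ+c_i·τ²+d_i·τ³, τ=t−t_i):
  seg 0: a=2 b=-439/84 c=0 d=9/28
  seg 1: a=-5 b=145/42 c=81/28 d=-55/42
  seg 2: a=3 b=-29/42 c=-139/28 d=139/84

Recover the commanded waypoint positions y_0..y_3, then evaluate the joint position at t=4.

y_0 = S_0(0) = a_0 = 2
y_1 = S_1(0) = a_1 = -5
y_2 = S_2(0) = a_2 = 3
y_3 = S_2(1) = -1
t_q=4 is in segment 1 (τ=1); S_1(τ)=1/28

y_0=2 y_1=-5 y_2=3 y_3=-1
S(4) = 1/28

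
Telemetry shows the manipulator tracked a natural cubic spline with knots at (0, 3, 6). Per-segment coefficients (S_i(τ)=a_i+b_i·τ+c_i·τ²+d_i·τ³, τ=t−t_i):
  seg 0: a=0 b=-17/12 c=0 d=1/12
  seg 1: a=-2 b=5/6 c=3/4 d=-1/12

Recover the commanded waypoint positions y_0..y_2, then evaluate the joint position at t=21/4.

y_0=0 y_1=-2 y_2=5
S(21/4) = 697/256

y_0 = S_0(0) = a_0 = 0
y_1 = S_1(0) = a_1 = -2
y_2 = S_1(3) = 5
t_q=21/4 is in segment 1 (τ=9/4); S_1(τ)=697/256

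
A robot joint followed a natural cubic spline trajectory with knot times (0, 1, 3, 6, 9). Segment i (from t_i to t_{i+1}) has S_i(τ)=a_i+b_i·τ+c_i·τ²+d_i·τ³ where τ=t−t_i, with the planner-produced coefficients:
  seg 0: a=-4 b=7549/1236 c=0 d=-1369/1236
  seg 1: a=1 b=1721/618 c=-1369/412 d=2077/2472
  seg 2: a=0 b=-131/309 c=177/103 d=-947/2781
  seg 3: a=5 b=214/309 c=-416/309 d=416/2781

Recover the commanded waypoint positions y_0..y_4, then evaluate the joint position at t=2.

y_0=-4 y_1=1 y_2=0 y_3=5 y_4=-1
S(2) = 1073/824

y_0 = S_0(0) = a_0 = -4
y_1 = S_1(0) = a_1 = 1
y_2 = S_2(0) = a_2 = 0
y_3 = S_3(0) = a_3 = 5
y_4 = S_3(3) = -1
t_q=2 is in segment 1 (τ=1); S_1(τ)=1073/824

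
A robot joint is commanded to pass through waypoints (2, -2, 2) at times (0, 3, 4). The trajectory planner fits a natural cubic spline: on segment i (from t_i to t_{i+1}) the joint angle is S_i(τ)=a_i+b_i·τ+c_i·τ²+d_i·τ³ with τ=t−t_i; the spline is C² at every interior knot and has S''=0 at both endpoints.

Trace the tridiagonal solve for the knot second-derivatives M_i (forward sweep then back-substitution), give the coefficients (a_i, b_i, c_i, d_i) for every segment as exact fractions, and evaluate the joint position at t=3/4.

  seg 0: a=2 b=-10/3 c=0 d=2/9
  seg 1: a=-2 b=8/3 c=2 d=-2/3
S(3/4) = -13/32

Δ: Δ0=-4/3, Δ1=4
row 1: diag=8, rhs=32; c'=1/8, d'=4
back: M1=4
M: M0=0, M1=4, M2=0
seg 0: a=2, c=M0/2=0, d=(M1−M0)/(6·3)=2/9, b=Δ0−h0·(2M0+M1)/6=-10/3
seg 1: a=-2, c=M1/2=2, d=(M2−M1)/(6·1)=-2/3, b=Δ1−h1·(2M1+M2)/6=8/3
t_q=3/4 → seg 0, τ=3/4; S=2+-10/3·τ+0·τ²+2/9·τ³=-13/32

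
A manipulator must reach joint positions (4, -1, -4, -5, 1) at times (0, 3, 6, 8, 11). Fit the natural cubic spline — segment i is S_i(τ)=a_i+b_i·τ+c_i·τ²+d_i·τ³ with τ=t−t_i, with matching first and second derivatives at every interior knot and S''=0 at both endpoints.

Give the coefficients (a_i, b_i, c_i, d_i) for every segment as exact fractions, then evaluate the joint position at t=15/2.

  seg 0: a=4 b=-109/59 c=0 d=32/1593
  seg 1: a=-1 b=-77/59 c=32/177 d=-14/531
  seg 2: a=-4 b=-55/59 c=-10/177 d=193/1416
  seg 3: a=-5 b=169/354 c=539/708 d=-539/6372
S(15/2) = -19127/3776

Δ: Δ0=-5/3, Δ1=-1, Δ2=-1/2, Δ3=2
row 1: diag=12, rhs=4; c'=1/4, d'=1/3
row 2: denom=10−3·1/4=37/4; d'=(3−3·1/3)/(37/4)=8/37
row 3: denom=10−2·8/37=354/37; d'=(15−2·8/37)/(354/37)=539/354
back: M3=539/354
back: M2=8/37−8/37·539/354=-20/177
back: M1=1/3−1/4·-20/177=64/177
M: M0=0, M1=64/177, M2=-20/177, M3=539/354, M4=0
seg 0: a=4, c=M0/2=0, d=(M1−M0)/(6·3)=32/1593, b=Δ0−h0·(2M0+M1)/6=-109/59
seg 1: a=-1, c=M1/2=32/177, d=(M2−M1)/(6·3)=-14/531, b=Δ1−h1·(2M1+M2)/6=-77/59
seg 2: a=-4, c=M2/2=-10/177, d=(M3−M2)/(6·2)=193/1416, b=Δ2−h2·(2M2+M3)/6=-55/59
seg 3: a=-5, c=M3/2=539/708, d=(M4−M3)/(6·3)=-539/6372, b=Δ3−h3·(2M3+M4)/6=169/354
t_q=15/2 → seg 2, τ=3/2; S=-4+-55/59·τ+-10/177·τ²+193/1416·τ³=-19127/3776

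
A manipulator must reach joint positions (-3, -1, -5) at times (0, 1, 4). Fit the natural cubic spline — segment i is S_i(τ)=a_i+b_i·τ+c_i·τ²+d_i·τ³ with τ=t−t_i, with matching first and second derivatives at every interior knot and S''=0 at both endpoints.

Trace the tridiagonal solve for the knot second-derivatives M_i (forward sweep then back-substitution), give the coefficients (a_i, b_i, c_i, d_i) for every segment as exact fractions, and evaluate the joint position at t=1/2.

  seg 0: a=-3 b=29/12 c=0 d=-5/12
  seg 1: a=-1 b=7/6 c=-5/4 d=5/36
S(1/2) = -59/32

Δ: Δ0=2, Δ1=-4/3
row 1: diag=8, rhs=-20; c'=3/8, d'=-5/2
back: M1=-5/2
M: M0=0, M1=-5/2, M2=0
seg 0: a=-3, c=M0/2=0, d=(M1−M0)/(6·1)=-5/12, b=Δ0−h0·(2M0+M1)/6=29/12
seg 1: a=-1, c=M1/2=-5/4, d=(M2−M1)/(6·3)=5/36, b=Δ1−h1·(2M1+M2)/6=7/6
t_q=1/2 → seg 0, τ=1/2; S=-3+29/12·τ+0·τ²+-5/12·τ³=-59/32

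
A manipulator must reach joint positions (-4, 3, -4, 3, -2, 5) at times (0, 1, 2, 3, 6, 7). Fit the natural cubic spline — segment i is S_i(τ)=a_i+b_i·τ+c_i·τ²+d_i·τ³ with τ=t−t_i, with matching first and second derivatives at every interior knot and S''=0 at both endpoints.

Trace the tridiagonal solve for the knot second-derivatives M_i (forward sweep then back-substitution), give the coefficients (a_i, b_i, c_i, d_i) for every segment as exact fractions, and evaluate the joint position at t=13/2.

Δ: Δ0=7, Δ1=-7, Δ2=7, Δ3=-5/3, Δ4=7
row 1: diag=4, rhs=-84; c'=1/4, d'=-21
row 2: denom=4−1·1/4=15/4; d'=(84−1·-21)/(15/4)=28
row 3: denom=8−1·4/15=116/15; d'=(-52−1·28)/(116/15)=-300/29
row 4: denom=8−3·45/116=793/116; d'=(52−3·-300/29)/(793/116)=9632/793
back: M4=9632/793
back: M3=-300/29−45/116·9632/793=-11940/793
back: M2=28−4/15·-11940/793=25388/793
back: M1=-21−1/4·25388/793=-23000/793
M: M0=0, M1=-23000/793, M2=25388/793, M3=-11940/793, M4=9632/793, M5=0
seg 0: a=-4, c=M0/2=0, d=(M1−M0)/(6·1)=-11500/2379, b=Δ0−h0·(2M0+M1)/6=28153/2379
seg 1: a=3, c=M1/2=-11500/793, d=(M2−M1)/(6·1)=24194/2379, b=Δ1−h1·(2M1+M2)/6=-6347/2379
seg 2: a=-4, c=M2/2=12694/793, d=(M3−M2)/(6·1)=-18664/2379, b=Δ2−h2·(2M2+M3)/6=-2765/2379
seg 3: a=3, c=M3/2=-5970/793, d=(M4−M3)/(6·3)=10786/7137, b=Δ3−h3·(2M3+M4)/6=1339/183
seg 4: a=-2, c=M4/2=4816/793, d=(M5−M4)/(6·1)=-4816/2379, b=Δ4−h4·(2M4+M5)/6=7021/2379
t_q=13/2 → seg 4, τ=1/2; S=-2+7021/2379·τ+4816/793·τ²+-4816/2379·τ³=1175/1586

  seg 0: a=-4 b=28153/2379 c=0 d=-11500/2379
  seg 1: a=3 b=-6347/2379 c=-11500/793 d=24194/2379
  seg 2: a=-4 b=-2765/2379 c=12694/793 d=-18664/2379
  seg 3: a=3 b=1339/183 c=-5970/793 d=10786/7137
  seg 4: a=-2 b=7021/2379 c=4816/793 d=-4816/2379
S(13/2) = 1175/1586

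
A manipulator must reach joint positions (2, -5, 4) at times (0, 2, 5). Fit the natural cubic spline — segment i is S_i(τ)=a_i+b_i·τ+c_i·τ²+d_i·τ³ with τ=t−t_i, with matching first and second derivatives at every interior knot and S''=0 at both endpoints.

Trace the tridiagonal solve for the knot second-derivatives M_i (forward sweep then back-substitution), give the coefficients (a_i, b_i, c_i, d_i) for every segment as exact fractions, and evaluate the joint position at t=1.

Δ: Δ0=-7/2, Δ1=3
row 1: diag=10, rhs=39; c'=3/10, d'=39/10
back: M1=39/10
M: M0=0, M1=39/10, M2=0
seg 0: a=2, c=M0/2=0, d=(M1−M0)/(6·2)=13/40, b=Δ0−h0·(2M0+M1)/6=-24/5
seg 1: a=-5, c=M1/2=39/20, d=(M2−M1)/(6·3)=-13/60, b=Δ1−h1·(2M1+M2)/6=-9/10
t_q=1 → seg 0, τ=1; S=2+-24/5·τ+0·τ²+13/40·τ³=-99/40

  seg 0: a=2 b=-24/5 c=0 d=13/40
  seg 1: a=-5 b=-9/10 c=39/20 d=-13/60
S(1) = -99/40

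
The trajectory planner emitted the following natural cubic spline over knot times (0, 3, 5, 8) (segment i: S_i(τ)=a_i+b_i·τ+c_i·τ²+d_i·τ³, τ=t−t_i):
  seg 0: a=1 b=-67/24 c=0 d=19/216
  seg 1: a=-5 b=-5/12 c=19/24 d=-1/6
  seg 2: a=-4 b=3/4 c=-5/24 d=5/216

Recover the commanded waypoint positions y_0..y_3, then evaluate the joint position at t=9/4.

y_0=1 y_1=-5 y_2=-4 y_3=-3
S(9/4) = -2191/512

y_0 = S_0(0) = a_0 = 1
y_1 = S_1(0) = a_1 = -5
y_2 = S_2(0) = a_2 = -4
y_3 = S_2(3) = -3
t_q=9/4 is in segment 0 (τ=9/4); S_0(τ)=-2191/512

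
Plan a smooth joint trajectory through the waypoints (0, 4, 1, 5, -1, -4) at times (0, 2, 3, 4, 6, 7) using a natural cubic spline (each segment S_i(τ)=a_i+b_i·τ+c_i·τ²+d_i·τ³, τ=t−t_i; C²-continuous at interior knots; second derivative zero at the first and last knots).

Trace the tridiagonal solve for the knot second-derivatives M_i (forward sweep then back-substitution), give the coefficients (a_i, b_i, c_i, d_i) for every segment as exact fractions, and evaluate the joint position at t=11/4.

Δ: Δ0=2, Δ1=-3, Δ2=4, Δ3=-3, Δ4=-3
row 1: diag=6, rhs=-30; c'=1/6, d'=-5
row 2: denom=4−1·1/6=23/6; d'=(42−1·-5)/(23/6)=282/23
row 3: denom=6−1·6/23=132/23; d'=(-42−1·282/23)/(132/23)=-104/11
row 4: denom=6−2·23/66=175/33; d'=(0−2·-104/11)/(175/33)=624/175
back: M4=624/175
back: M3=-104/11−23/66·624/175=-1872/175
back: M2=282/23−6/23·-1872/175=2634/175
back: M1=-5−1/6·2634/175=-1314/175
M: M0=0, M1=-1314/175, M2=2634/175, M3=-1872/175, M4=624/175, M5=0
seg 0: a=0, c=M0/2=0, d=(M1−M0)/(6·2)=-219/350, b=Δ0−h0·(2M0+M1)/6=788/175
seg 1: a=4, c=M1/2=-657/175, d=(M2−M1)/(6·1)=94/25, b=Δ1−h1·(2M1+M2)/6=-526/175
seg 2: a=1, c=M2/2=1317/175, d=(M3−M2)/(6·1)=-751/175, b=Δ2−h2·(2M2+M3)/6=134/175
seg 3: a=5, c=M3/2=-936/175, d=(M4−M3)/(6·2)=208/175, b=Δ3−h3·(2M3+M4)/6=103/35
seg 4: a=-1, c=M4/2=312/175, d=(M5−M4)/(6·1)=-104/175, b=Δ4−h4·(2M4+M5)/6=-733/175
t_q=11/4 → seg 1, τ=3/4; S=4+-526/175·τ+-657/175·τ²+94/25·τ³=6833/5600

  seg 0: a=0 b=788/175 c=0 d=-219/350
  seg 1: a=4 b=-526/175 c=-657/175 d=94/25
  seg 2: a=1 b=134/175 c=1317/175 d=-751/175
  seg 3: a=5 b=103/35 c=-936/175 d=208/175
  seg 4: a=-1 b=-733/175 c=312/175 d=-104/175
S(11/4) = 6833/5600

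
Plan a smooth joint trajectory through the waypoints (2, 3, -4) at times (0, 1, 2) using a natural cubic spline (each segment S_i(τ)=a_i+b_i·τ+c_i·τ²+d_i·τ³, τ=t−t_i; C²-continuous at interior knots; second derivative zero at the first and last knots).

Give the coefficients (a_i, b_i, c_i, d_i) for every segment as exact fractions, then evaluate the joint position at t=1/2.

  seg 0: a=2 b=3 c=0 d=-2
  seg 1: a=3 b=-3 c=-6 d=2
S(1/2) = 13/4

Δ: Δ0=1, Δ1=-7
row 1: diag=4, rhs=-48; c'=1/4, d'=-12
back: M1=-12
M: M0=0, M1=-12, M2=0
seg 0: a=2, c=M0/2=0, d=(M1−M0)/(6·1)=-2, b=Δ0−h0·(2M0+M1)/6=3
seg 1: a=3, c=M1/2=-6, d=(M2−M1)/(6·1)=2, b=Δ1−h1·(2M1+M2)/6=-3
t_q=1/2 → seg 0, τ=1/2; S=2+3·τ+0·τ²+-2·τ³=13/4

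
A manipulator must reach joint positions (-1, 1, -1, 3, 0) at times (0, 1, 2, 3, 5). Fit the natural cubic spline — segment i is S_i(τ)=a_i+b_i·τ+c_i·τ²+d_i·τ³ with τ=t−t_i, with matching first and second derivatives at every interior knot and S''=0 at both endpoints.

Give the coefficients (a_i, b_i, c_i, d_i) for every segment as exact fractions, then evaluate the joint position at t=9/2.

Δ: Δ0=2, Δ1=-2, Δ2=4, Δ3=-3/2
row 1: diag=4, rhs=-24; c'=1/4, d'=-6
row 2: denom=4−1·1/4=15/4; d'=(36−1·-6)/(15/4)=56/5
row 3: denom=6−1·4/15=86/15; d'=(-33−1·56/5)/(86/15)=-663/86
back: M3=-663/86
back: M2=56/5−4/15·-663/86=570/43
back: M1=-6−1/4·570/43=-801/86
M: M0=0, M1=-801/86, M2=570/43, M3=-663/86, M4=0
seg 0: a=-1, c=M0/2=0, d=(M1−M0)/(6·1)=-267/172, b=Δ0−h0·(2M0+M1)/6=611/172
seg 1: a=1, c=M1/2=-801/172, d=(M2−M1)/(6·1)=647/172, b=Δ1−h1·(2M1+M2)/6=-95/86
seg 2: a=-1, c=M2/2=285/43, d=(M3−M2)/(6·1)=-601/172, b=Δ2−h2·(2M2+M3)/6=149/172
seg 3: a=3, c=M3/2=-663/172, d=(M4−M3)/(6·2)=221/344, b=Δ3−h3·(2M3+M4)/6=313/86
t_q=9/2 → seg 3, τ=3/2; S=3+313/86·τ+-663/172·τ²+221/344·τ³=5379/2752

  seg 0: a=-1 b=611/172 c=0 d=-267/172
  seg 1: a=1 b=-95/86 c=-801/172 d=647/172
  seg 2: a=-1 b=149/172 c=285/43 d=-601/172
  seg 3: a=3 b=313/86 c=-663/172 d=221/344
S(9/2) = 5379/2752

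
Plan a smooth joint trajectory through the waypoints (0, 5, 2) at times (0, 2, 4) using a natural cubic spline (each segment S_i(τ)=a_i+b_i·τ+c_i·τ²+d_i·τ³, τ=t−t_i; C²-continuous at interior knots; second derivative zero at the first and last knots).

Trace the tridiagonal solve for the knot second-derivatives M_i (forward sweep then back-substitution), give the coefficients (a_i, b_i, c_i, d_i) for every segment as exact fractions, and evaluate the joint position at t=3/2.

  seg 0: a=0 b=7/2 c=0 d=-1/4
  seg 1: a=5 b=1/2 c=-3/2 d=1/4
S(3/2) = 141/32

Δ: Δ0=5/2, Δ1=-3/2
row 1: diag=8, rhs=-24; c'=1/4, d'=-3
back: M1=-3
M: M0=0, M1=-3, M2=0
seg 0: a=0, c=M0/2=0, d=(M1−M0)/(6·2)=-1/4, b=Δ0−h0·(2M0+M1)/6=7/2
seg 1: a=5, c=M1/2=-3/2, d=(M2−M1)/(6·2)=1/4, b=Δ1−h1·(2M1+M2)/6=1/2
t_q=3/2 → seg 0, τ=3/2; S=0+7/2·τ+0·τ²+-1/4·τ³=141/32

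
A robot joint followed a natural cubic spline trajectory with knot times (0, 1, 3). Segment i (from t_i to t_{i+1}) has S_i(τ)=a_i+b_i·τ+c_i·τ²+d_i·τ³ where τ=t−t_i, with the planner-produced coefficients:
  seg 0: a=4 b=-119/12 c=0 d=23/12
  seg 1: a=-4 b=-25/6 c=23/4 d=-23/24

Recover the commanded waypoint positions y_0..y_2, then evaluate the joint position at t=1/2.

y_0 = S_0(0) = a_0 = 4
y_1 = S_1(0) = a_1 = -4
y_2 = S_1(2) = 3
t_q=1/2 is in segment 0 (τ=1/2); S_0(τ)=-23/32

y_0=4 y_1=-4 y_2=3
S(1/2) = -23/32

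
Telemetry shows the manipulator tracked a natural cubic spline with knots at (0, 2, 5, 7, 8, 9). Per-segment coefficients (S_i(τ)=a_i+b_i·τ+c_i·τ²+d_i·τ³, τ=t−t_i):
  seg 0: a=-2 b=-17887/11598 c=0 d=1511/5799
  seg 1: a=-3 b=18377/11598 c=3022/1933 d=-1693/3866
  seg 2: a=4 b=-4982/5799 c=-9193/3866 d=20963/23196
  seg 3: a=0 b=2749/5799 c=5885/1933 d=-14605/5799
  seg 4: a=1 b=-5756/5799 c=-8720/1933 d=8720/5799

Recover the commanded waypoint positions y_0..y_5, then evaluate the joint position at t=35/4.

y_0=-2 y_1=-3 y_2=4 y_3=0 y_4=1 y_5=-3
S(35/4) = -12739/7732

y_0 = S_0(0) = a_0 = -2
y_1 = S_1(0) = a_1 = -3
y_2 = S_2(0) = a_2 = 4
y_3 = S_3(0) = a_3 = 0
y_4 = S_4(0) = a_4 = 1
y_5 = S_4(1) = -3
t_q=35/4 is in segment 4 (τ=3/4); S_4(τ)=-12739/7732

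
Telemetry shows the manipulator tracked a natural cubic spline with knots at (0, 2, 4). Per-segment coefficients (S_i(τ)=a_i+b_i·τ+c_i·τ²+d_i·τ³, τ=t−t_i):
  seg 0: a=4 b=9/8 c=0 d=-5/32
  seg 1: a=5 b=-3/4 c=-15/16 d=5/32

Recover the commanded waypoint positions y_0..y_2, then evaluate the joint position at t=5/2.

y_0=4 y_1=5 y_2=1
S(5/2) = 1129/256

y_0 = S_0(0) = a_0 = 4
y_1 = S_1(0) = a_1 = 5
y_2 = S_1(2) = 1
t_q=5/2 is in segment 1 (τ=1/2); S_1(τ)=1129/256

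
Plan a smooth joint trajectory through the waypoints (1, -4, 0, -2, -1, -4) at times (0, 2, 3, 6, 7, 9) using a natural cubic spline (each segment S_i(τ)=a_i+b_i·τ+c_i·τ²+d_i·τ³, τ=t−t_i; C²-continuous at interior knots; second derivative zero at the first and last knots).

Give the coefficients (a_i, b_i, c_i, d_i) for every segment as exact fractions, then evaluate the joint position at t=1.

  seg 0: a=1 b=-56473/11310 c=0 d=14099/22620
  seg 1: a=-4 b=28121/11310 c=14099/3770 d=-12589/5655
  seg 2: a=0 b=37181/11310 c=-11079/3770 d=47/87
  seg 3: a=-2 b=2729/11310 c=7251/3770 d=-6586/5655
  seg 4: a=-1 b=6719/11310 c=-5921/3770 d=5921/22620
S(1) = -25409/7540

Δ: Δ0=-5/2, Δ1=4, Δ2=-2/3, Δ3=1, Δ4=-3/2
row 1: diag=6, rhs=39; c'=1/6, d'=13/2
row 2: denom=8−1·1/6=47/6; d'=(-28−1·13/2)/(47/6)=-207/47
row 3: denom=8−3·18/47=322/47; d'=(10−3·-207/47)/(322/47)=1091/322
row 4: denom=6−1·47/322=1885/322; d'=(-15−1·1091/322)/(1885/322)=-5921/1885
back: M4=-5921/1885
back: M3=1091/322−47/322·-5921/1885=7251/1885
back: M2=-207/47−18/47·7251/1885=-11079/1885
back: M1=13/2−1/6·-11079/1885=14099/1885
M: M0=0, M1=14099/1885, M2=-11079/1885, M3=7251/1885, M4=-5921/1885, M5=0
seg 0: a=1, c=M0/2=0, d=(M1−M0)/(6·2)=14099/22620, b=Δ0−h0·(2M0+M1)/6=-56473/11310
seg 1: a=-4, c=M1/2=14099/3770, d=(M2−M1)/(6·1)=-12589/5655, b=Δ1−h1·(2M1+M2)/6=28121/11310
seg 2: a=0, c=M2/2=-11079/3770, d=(M3−M2)/(6·3)=47/87, b=Δ2−h2·(2M2+M3)/6=37181/11310
seg 3: a=-2, c=M3/2=7251/3770, d=(M4−M3)/(6·1)=-6586/5655, b=Δ3−h3·(2M3+M4)/6=2729/11310
seg 4: a=-1, c=M4/2=-5921/3770, d=(M5−M4)/(6·2)=5921/22620, b=Δ4−h4·(2M4+M5)/6=6719/11310
t_q=1 → seg 0, τ=1; S=1+-56473/11310·τ+0·τ²+14099/22620·τ³=-25409/7540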